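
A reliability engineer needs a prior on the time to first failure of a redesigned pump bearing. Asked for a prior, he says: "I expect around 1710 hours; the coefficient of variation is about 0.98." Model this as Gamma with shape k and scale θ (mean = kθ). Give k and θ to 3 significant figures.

k ≈ 1.04, θ ≈ 1640

For Gamma(k, scale θ): mean = kθ, variance = kθ², so CV = 1/√k.
CV = 0.98, hence k = 1/CV² = 1.04.
Then θ = mean/k = 1710/1.04 = 1640.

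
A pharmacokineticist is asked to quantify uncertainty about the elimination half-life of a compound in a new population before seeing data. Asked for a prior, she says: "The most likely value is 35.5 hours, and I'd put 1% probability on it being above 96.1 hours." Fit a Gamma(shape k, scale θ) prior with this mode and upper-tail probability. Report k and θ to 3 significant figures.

k ≈ 5.65, θ ≈ 7.63

Gamma(k,θ) with k>1 has mode (k−1)θ, so θ = 35.5/(k−1).
Need P(X < 96.1) = 0.99 with θ tied to k this way. Start at k = 2, θ = 35.5: P(X<96.1) ≈ 0.753.
Too low — raise k to concentrate. Iterating converges to k ≈ 5.65.
Then θ = 35.5/(5.65−1) ≈ 7.63.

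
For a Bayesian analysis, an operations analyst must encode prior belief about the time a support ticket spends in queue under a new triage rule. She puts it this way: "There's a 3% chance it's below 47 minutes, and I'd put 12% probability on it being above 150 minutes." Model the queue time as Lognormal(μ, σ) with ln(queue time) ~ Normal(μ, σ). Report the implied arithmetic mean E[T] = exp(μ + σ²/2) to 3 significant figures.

E[T] ≈ 103 minutes

If T ~ Lognormal(μ,σ) then ln T ~ Normal(μ,σ), so the p-quantile of ln T is μ + z_p·σ.
ln(47) = 3.85 and ln(150) = 5.011; z_{0.03} = -1.881, z_{0.88} = 1.175.
σ = (5.011 − 3.85)/(1.175 − (-1.881)) = 0.380.
μ = 3.85 − (-1.881)·0.380 = 4.564.
E[T] = exp(μ + σ²/2) = exp(4.564 + 0.0721) = 103 minutes.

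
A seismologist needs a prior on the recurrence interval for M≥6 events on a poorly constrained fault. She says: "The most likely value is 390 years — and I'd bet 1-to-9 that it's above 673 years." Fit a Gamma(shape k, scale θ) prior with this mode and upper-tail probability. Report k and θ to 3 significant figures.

k ≈ 7.37, θ ≈ 61.2

Gamma(k,θ) with k>1 has mode (k−1)θ, so θ = 390/(k−1).
Need P(X < 673) = 0.9 with θ tied to k this way. Start at k = 2, θ = 390: P(X<673) ≈ 0.515.
Too low — raise k to concentrate. Iterating converges to k ≈ 7.37.
Then θ = 390/(7.37−1) ≈ 61.2.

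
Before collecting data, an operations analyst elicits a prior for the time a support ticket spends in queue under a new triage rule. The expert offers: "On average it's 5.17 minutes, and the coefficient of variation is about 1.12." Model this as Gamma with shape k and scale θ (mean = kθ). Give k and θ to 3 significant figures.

For Gamma(k, scale θ): mean = kθ, variance = kθ², so CV = 1/√k.
CV = 1.12, hence k = 1/CV² = 0.797.
Then θ = mean/k = 5.17/0.797 = 6.49.

k ≈ 0.797, θ ≈ 6.49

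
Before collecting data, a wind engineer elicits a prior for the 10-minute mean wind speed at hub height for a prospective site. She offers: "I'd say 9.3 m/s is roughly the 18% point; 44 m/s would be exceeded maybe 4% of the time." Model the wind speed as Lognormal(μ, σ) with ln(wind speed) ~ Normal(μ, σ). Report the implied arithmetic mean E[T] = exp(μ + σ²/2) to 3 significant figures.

If T ~ Lognormal(μ,σ) then ln T ~ Normal(μ,σ), so the p-quantile of ln T is μ + z_p·σ.
ln(9.3) = 2.23 and ln(44) = 3.784; z_{0.18} = -0.9154, z_{0.96} = 1.751.
σ = (3.784 − 2.23)/(1.751 − (-0.9154)) = 0.583.
μ = 2.23 − (-0.9154)·0.583 = 2.764.
E[T] = exp(μ + σ²/2) = exp(2.764 + 0.1699) = 18.8 m/s.

E[T] ≈ 18.8 m/s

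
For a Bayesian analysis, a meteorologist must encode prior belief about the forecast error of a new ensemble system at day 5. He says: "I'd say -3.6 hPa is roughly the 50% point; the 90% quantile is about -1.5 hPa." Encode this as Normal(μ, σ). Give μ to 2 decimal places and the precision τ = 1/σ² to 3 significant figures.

For Normal(μ,σ), the p-quantile is μ + z_p·σ. Here z_{0.5} = 0, z_{0.9} = 1.282.
So -3.6 = μ + 0σ and -1.5 = μ + 1.282σ.
Subtracting: σ = (-1.5 − -3.6)/(1.282 − (0)) = 1.64.
Then μ = -3.6 − (0)·1.64 = -3.60.
Precision τ = 1/σ² = 1/1.639² = 0.372.

μ = -3.60, τ = 0.372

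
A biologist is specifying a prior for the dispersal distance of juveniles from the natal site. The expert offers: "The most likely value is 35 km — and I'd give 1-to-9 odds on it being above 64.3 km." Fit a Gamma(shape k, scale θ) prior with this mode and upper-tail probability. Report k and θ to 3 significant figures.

Gamma(k,θ) with k>1 has mode (k−1)θ, so θ = 35/(k−1).
Need P(X < 64.3) = 0.9 with θ tied to k this way. Start at k = 2, θ = 35: P(X<64.3) ≈ 0.548.
Too low — raise k to concentrate. Iterating converges to k ≈ 6.16.
Then θ = 35/(6.16−1) ≈ 6.79.

k ≈ 6.16, θ ≈ 6.79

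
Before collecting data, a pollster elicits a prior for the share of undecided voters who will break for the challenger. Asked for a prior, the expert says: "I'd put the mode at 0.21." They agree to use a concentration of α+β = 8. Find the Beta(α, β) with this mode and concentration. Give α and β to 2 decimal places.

α = 2.26, β = 5.74

For α,β > 1 the Beta mode is (α−1)/(α+β−2). With α+β = 8, the mode is (α−1)/6.
Set (α−1)/6 = 0.21 → α = 1 + 0.21·6 = 2.26.
β = 8 − α = 5.74.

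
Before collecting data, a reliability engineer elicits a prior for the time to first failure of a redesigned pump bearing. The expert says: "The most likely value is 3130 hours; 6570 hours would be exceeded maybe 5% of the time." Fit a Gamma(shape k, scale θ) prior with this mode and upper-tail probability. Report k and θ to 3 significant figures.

k ≈ 6.02, θ ≈ 623

Gamma(k,θ) with k>1 has mode (k−1)θ, so θ = 3130/(k−1).
Need P(X < 6570) = 0.95 with θ tied to k this way. Start at k = 2, θ = 3130: P(X<6570) ≈ 0.620.
Too low — raise k to concentrate. Iterating converges to k ≈ 6.02.
Then θ = 3130/(6.02−1) ≈ 623.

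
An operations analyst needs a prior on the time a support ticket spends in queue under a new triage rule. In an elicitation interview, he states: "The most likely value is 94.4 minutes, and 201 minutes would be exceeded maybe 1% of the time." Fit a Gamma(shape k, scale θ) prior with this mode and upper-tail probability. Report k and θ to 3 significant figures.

Gamma(k,θ) with k>1 has mode (k−1)θ, so θ = 94.4/(k−1).
Need P(X < 201) = 0.99 with θ tied to k this way. Start at k = 2, θ = 94.4: P(X<201) ≈ 0.628.
Too low — raise k to concentrate. Iterating converges to k ≈ 9.5.
Then θ = 94.4/(9.5−1) ≈ 11.1.

k ≈ 9.5, θ ≈ 11.1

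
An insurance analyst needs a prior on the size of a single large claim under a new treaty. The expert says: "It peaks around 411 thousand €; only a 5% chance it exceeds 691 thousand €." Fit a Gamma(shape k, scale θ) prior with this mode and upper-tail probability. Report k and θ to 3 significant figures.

k ≈ 11.3, θ ≈ 39.7

Gamma(k,θ) with k>1 has mode (k−1)θ, so θ = 411/(k−1).
Need P(X < 691) = 0.95 with θ tied to k this way. Start at k = 2, θ = 411: P(X<691) ≈ 0.501.
Too low — raise k to concentrate. Iterating converges to k ≈ 11.3.
Then θ = 411/(11.3−1) ≈ 39.7.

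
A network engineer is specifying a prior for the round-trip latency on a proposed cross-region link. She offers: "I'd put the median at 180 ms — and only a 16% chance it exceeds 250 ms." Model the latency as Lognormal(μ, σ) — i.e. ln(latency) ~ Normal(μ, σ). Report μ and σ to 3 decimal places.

If T ~ Lognormal(μ,σ) then ln T ~ Normal(μ,σ), so the p-quantile of ln T is μ + z_p·σ.
ln(180) = 5.193 and ln(250) = 5.521; z_{0.5} = 0, z_{0.84} = 0.9945.
σ = (5.521 − 5.193)/(0.9945 − (0)) = 0.330.
μ = 5.193 − (0)·0.330 = 5.193.

μ ≈ 5.193, σ ≈ 0.330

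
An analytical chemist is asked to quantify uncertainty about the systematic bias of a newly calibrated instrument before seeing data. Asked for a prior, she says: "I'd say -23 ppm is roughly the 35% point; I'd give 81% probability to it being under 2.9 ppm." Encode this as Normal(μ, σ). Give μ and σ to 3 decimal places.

μ = -15.100, σ = 20.503

For Normal(μ,σ), the p-quantile is μ + z_p·σ. Here z_{0.35} = -0.3853, z_{0.81} = 0.8779.
So -23 = μ − 0.3853σ and 2.9 = μ + 0.8779σ.
Subtracting: σ = (2.9 − -23)/(0.8779 − (-0.3853)) = 20.503.
Then μ = -23 − (-0.3853)·20.503 = -15.100.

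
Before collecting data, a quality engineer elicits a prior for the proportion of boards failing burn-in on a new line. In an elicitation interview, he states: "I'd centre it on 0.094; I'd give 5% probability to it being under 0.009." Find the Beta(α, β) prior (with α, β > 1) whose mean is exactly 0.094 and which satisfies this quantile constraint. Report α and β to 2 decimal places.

With mean 0.094 fixed, write α = 0.094s, β = 0.906s where s = α+β.
Need P(θ < 0.009) = 0.05 under Beta(0.094s, 0.906s). Normal approximation: (q−m)/√(m(1−m)/s) ≈ z_{0.05} = -1.64, so s ≈ 0.094·0.906·(-1.64)²/(0.009−0.094)² = 31.9.
At s = 31.9: P(θ<0.009) ≈ 0.003. Adjusting to match 0.05 gives s ≈ 13.60.
So α = 0.094·13.60 ≈ 1.28, β = 0.906·13.60 ≈ 12.32.

α ≈ 1.28, β ≈ 12.32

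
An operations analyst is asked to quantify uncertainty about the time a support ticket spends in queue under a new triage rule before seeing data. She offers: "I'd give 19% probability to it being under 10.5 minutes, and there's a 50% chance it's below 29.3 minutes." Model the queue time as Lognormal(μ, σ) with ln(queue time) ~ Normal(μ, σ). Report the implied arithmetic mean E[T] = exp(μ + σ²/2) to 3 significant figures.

If T ~ Lognormal(μ,σ) then ln T ~ Normal(μ,σ), so the p-quantile of ln T is μ + z_p·σ.
ln(10.5) = 2.351 and ln(29.3) = 3.378; z_{0.19} = -0.8779, z_{0.5} = 0.
σ = (3.378 − 2.351)/(0 − (-0.8779)) = 1.169.
μ = 2.351 − (-0.8779)·1.169 = 3.378.
E[T] = exp(μ + σ²/2) = exp(3.378 + 0.6832) = 58 minutes.

E[T] ≈ 58 minutes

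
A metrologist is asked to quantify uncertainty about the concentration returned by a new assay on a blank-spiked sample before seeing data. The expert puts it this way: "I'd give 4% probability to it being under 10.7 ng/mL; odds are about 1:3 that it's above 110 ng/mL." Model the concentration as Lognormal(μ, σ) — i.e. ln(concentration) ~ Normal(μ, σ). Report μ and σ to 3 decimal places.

μ ≈ 4.052, σ ≈ 0.961

If T ~ Lognormal(μ,σ) then ln T ~ Normal(μ,σ), so the p-quantile of ln T is μ + z_p·σ.
ln(10.7) = 2.37 and ln(110) = 4.7; z_{0.04} = -1.751, z_{0.75} = 0.6745.
σ = (4.7 − 2.37)/(0.6745 − (-1.751)) = 0.961.
μ = 2.37 − (-1.751)·0.961 = 4.052.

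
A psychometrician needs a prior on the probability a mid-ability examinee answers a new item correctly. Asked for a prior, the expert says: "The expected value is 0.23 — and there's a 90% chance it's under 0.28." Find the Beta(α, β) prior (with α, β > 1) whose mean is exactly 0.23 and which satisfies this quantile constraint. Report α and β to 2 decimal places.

α ≈ 27.64, β ≈ 92.55

With mean 0.23 fixed, write α = 0.23s, β = 0.77s where s = α+β.
Need P(θ < 0.28) = 0.9 under Beta(0.23s, 0.77s). Normal approximation: (q−m)/√(m(1−m)/s) ≈ z_{0.9} = 1.28, so s ≈ 0.23·0.77·(1.28)²/(0.28−0.23)² = 116.3.
At s = 116.3: P(θ<0.28) ≈ 0.897. Adjusting to match 0.9 gives s ≈ 120.19.
So α = 0.23·120.19 ≈ 27.64, β = 0.77·120.19 ≈ 92.55.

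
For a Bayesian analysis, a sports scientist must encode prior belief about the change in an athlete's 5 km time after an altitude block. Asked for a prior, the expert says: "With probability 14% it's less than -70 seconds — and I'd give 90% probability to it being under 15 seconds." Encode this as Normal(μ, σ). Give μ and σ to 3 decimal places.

μ = -31.121, σ = 35.988

For Normal(μ,σ), the p-quantile is μ + z_p·σ. Here z_{0.14} = -1.08, z_{0.9} = 1.282.
So -70 = μ − 1.08σ and 15 = μ + 1.282σ.
Subtracting: σ = (15 − -70)/(1.282 − (-1.08)) = 35.988.
Then μ = -70 − (-1.08)·35.988 = -31.121.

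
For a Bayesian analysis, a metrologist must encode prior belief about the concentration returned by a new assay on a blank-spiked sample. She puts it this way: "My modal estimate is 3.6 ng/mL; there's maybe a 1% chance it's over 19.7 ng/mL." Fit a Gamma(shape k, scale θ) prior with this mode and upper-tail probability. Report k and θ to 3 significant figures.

k ≈ 2.32, θ ≈ 2.73

Gamma(k,θ) with k>1 has mode (k−1)θ, so θ = 3.6/(k−1).
Need P(X < 19.7) = 0.99 with θ tied to k this way. Start at k = 2, θ = 3.6: P(X<19.7) ≈ 0.973.
Too low — raise k to concentrate. Iterating converges to k ≈ 2.32.
Then θ = 3.6/(2.32−1) ≈ 2.73.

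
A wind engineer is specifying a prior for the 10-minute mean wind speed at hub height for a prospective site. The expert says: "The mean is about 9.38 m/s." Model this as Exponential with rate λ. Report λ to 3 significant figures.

Exponential mean = 1/λ, so λ = 1/9.38 = 0.107.

λ ≈ 0.107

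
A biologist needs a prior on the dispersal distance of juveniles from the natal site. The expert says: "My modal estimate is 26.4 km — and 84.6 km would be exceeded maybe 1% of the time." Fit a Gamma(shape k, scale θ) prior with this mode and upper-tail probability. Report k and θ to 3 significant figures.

k ≈ 4.27, θ ≈ 8.08

Gamma(k,θ) with k>1 has mode (k−1)θ, so θ = 26.4/(k−1).
Need P(X < 84.6) = 0.99 with θ tied to k this way. Start at k = 2, θ = 26.4: P(X<84.6) ≈ 0.829.
Too low — raise k to concentrate. Iterating converges to k ≈ 4.27.
Then θ = 26.4/(4.27−1) ≈ 8.08.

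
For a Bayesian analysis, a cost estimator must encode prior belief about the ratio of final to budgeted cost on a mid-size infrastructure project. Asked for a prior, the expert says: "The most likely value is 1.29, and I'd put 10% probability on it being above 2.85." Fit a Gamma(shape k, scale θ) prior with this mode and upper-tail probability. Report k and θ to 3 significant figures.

k ≈ 4.06, θ ≈ 0.422

Gamma(k,θ) with k>1 has mode (k−1)θ, so θ = 1.29/(k−1).
Need P(X < 2.85) = 0.9 with θ tied to k this way. Start at k = 2, θ = 1.29: P(X<2.85) ≈ 0.648.
Too low — raise k to concentrate. Iterating converges to k ≈ 4.06.
Then θ = 1.29/(4.06−1) ≈ 0.422.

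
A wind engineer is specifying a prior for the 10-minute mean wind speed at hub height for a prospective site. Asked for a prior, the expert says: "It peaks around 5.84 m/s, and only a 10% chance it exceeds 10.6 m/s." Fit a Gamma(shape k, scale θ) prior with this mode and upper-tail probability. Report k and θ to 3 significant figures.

Gamma(k,θ) with k>1 has mode (k−1)θ, so θ = 5.84/(k−1).
Need P(X < 10.6) = 0.9 with θ tied to k this way. Start at k = 2, θ = 5.84: P(X<10.6) ≈ 0.542.
Too low — raise k to concentrate. Iterating converges to k ≈ 6.36.
Then θ = 5.84/(6.36−1) ≈ 1.09.

k ≈ 6.36, θ ≈ 1.09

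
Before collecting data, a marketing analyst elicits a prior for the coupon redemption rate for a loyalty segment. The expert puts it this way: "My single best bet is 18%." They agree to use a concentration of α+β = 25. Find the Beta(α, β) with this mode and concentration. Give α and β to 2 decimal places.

For α,β > 1 the Beta mode is (α−1)/(α+β−2). With α+β = 25, the mode is (α−1)/23.
Set (α−1)/23 = 0.18 → α = 1 + 0.18·23 = 5.14.
β = 25 − α = 19.86.

α = 5.14, β = 19.86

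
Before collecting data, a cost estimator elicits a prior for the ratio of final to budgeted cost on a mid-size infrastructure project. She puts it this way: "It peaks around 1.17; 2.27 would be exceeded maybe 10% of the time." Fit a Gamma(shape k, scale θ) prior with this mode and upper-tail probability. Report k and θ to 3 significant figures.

Gamma(k,θ) with k>1 has mode (k−1)θ, so θ = 1.17/(k−1).
Need P(X < 2.27) = 0.9 with θ tied to k this way. Start at k = 2, θ = 1.17: P(X<2.27) ≈ 0.578.
Too low — raise k to concentrate. Iterating converges to k ≈ 5.36.
Then θ = 1.17/(5.36−1) ≈ 0.268.

k ≈ 5.36, θ ≈ 0.268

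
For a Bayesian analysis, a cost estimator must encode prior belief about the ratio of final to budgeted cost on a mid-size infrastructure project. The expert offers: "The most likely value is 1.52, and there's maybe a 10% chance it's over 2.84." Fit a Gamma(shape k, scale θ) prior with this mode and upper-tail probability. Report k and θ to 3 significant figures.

Gamma(k,θ) with k>1 has mode (k−1)θ, so θ = 1.52/(k−1).
Need P(X < 2.84) = 0.9 with θ tied to k this way. Start at k = 2, θ = 1.52: P(X<2.84) ≈ 0.557.
Too low — raise k to concentrate. Iterating converges to k ≈ 5.89.
Then θ = 1.52/(5.89−1) ≈ 0.311.

k ≈ 5.89, θ ≈ 0.311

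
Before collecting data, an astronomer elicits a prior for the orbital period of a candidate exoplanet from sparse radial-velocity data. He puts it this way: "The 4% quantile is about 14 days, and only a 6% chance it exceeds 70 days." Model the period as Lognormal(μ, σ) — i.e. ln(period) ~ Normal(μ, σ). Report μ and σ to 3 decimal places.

If T ~ Lognormal(μ,σ) then ln T ~ Normal(μ,σ), so the p-quantile of ln T is μ + z_p·σ.
ln(14) = 2.639 and ln(70) = 4.248; z_{0.04} = -1.751, z_{0.94} = 1.555.
σ = (4.248 − 2.639)/(1.555 − (-1.751)) = 0.487.
μ = 2.639 − (-1.751)·0.487 = 3.491.

μ ≈ 3.491, σ ≈ 0.487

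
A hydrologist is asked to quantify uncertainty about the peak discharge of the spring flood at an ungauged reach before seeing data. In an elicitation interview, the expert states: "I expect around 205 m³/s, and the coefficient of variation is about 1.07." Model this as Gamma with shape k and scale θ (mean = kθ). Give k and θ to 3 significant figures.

For Gamma(k, scale θ): mean = kθ, variance = kθ², so CV = 1/√k.
CV = 1.07, hence k = 1/CV² = 0.873.
Then θ = mean/k = 205/0.873 = 235.

k ≈ 0.873, θ ≈ 235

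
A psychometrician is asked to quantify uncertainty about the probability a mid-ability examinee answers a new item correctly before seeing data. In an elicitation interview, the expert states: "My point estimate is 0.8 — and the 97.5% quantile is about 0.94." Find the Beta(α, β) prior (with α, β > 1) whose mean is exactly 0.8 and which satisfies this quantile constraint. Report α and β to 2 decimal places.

α ≈ 15.83, β ≈ 3.96

With mean 0.8 fixed, write α = 0.8s, β = 0.2s where s = α+β.
Need P(θ < 0.94) = 0.975 under Beta(0.8s, 0.2s). Normal approximation: (q−m)/√(m(1−m)/s) ≈ z_{0.975} = 1.96, so s ≈ 0.8·0.2·(1.96)²/(0.94−0.8)² = 31.4.
At s = 31.4: P(θ<0.94) ≈ 0.994. Adjusting to match 0.975 gives s ≈ 19.79.
So α = 0.8·19.79 ≈ 15.83, β = 0.2·19.79 ≈ 3.96.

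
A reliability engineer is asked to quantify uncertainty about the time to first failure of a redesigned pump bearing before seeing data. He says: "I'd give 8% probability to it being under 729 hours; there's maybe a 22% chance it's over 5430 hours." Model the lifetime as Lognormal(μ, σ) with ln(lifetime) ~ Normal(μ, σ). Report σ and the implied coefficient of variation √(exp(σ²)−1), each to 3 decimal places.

σ ≈ 0.922, CV ≈ 1.158

If T ~ Lognormal(μ,σ) then ln T ~ Normal(μ,σ), so the p-quantile of ln T is μ + z_p·σ.
ln(729) = 6.592 and ln(5430) = 8.6; z_{0.08} = -1.405, z_{0.78} = 0.7722.
σ = (8.6 − 6.592)/(0.7722 − (-1.405)) = 0.922.
μ = 6.592 − (-1.405)·0.922 = 7.888.
CV = √(exp(σ²)−1) = √(exp(0.8506)−1) = 1.158.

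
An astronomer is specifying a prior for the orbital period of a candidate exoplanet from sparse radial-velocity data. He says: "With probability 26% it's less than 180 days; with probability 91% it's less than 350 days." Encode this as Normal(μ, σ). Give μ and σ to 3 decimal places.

The p-quantile of Normal(μ,σ) is μ + z_p·σ, with z_{0.26} = -0.6433 and z_{0.91} = 1.341.
Eliminate σ: μ = (z₂·x₁ − z₁·x₂)/(z₂ − z₁) = (1.341·180 − (-0.6433)·350)/1.984 = 235.123.
Then σ = (x₂ − x₁)/(z₂ − z₁) = (350 − 180)/1.984 = 85.681.

μ = 235.123, σ = 85.681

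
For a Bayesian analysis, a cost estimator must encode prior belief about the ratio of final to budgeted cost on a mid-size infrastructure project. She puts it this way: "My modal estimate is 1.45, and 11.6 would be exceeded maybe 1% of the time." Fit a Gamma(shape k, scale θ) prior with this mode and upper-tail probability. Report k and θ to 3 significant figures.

k ≈ 1.78, θ ≈ 1.87

Gamma(k,θ) with k>1 has mode (k−1)θ, so θ = 1.45/(k−1).
Need P(X < 11.6) = 0.99 with θ tied to k this way. Start at k = 2, θ = 1.45: P(X<11.6) ≈ 0.997.
Too high — lower k to spread out. Iterating converges to k ≈ 1.78.
Then θ = 1.45/(1.78−1) ≈ 1.87.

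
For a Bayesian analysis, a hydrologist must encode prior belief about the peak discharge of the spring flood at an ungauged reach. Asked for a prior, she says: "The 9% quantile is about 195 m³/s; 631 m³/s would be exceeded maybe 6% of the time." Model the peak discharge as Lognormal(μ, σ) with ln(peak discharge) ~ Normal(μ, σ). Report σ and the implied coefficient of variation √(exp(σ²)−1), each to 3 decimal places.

If T ~ Lognormal(μ,σ) then ln T ~ Normal(μ,σ), so the p-quantile of ln T is μ + z_p·σ.
ln(195) = 5.273 and ln(631) = 6.447; z_{0.09} = -1.341, z_{0.94} = 1.555.
σ = (6.447 − 5.273)/(1.555 − (-1.341)) = 0.406.
μ = 5.273 − (-1.341)·0.406 = 5.817.
CV = √(exp(σ²)−1) = √(exp(0.1645)−1) = 0.423.

σ ≈ 0.406, CV ≈ 0.423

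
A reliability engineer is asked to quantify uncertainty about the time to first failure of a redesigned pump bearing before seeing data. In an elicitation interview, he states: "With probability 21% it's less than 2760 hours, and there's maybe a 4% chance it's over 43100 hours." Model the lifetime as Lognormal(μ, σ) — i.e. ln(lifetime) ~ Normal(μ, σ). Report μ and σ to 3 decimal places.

μ ≈ 8.790, σ ≈ 1.075

If T ~ Lognormal(μ,σ) then ln T ~ Normal(μ,σ), so the p-quantile of ln T is μ + z_p·σ.
ln(2760) = 7.923 and ln(43100) = 10.67; z_{0.21} = -0.8064, z_{0.96} = 1.751.
σ = (10.67 − 7.923)/(1.751 − (-0.8064)) = 1.075.
μ = 7.923 − (-0.8064)·1.075 = 8.790.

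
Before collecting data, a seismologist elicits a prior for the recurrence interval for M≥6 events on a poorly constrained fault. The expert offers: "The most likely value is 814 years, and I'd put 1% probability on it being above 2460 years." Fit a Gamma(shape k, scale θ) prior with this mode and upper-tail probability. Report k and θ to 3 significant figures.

Gamma(k,θ) with k>1 has mode (k−1)θ, so θ = 814/(k−1).
Need P(X < 2460) = 0.99 with θ tied to k this way. Start at k = 2, θ = 814: P(X<2460) ≈ 0.804.
Too low — raise k to concentrate. Iterating converges to k ≈ 4.67.
Then θ = 814/(4.67−1) ≈ 222.

k ≈ 4.67, θ ≈ 222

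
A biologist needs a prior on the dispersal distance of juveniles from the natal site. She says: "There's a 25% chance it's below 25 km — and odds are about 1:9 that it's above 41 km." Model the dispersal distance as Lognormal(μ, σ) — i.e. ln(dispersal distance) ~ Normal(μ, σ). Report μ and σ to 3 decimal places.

If T ~ Lognormal(μ,σ) then ln T ~ Normal(μ,σ), so the p-quantile of ln T is μ + z_p·σ.
ln(25) = 3.219 and ln(41) = 3.714; z_{0.25} = -0.6745, z_{0.9} = 1.282.
σ = (3.714 − 3.219)/(1.282 − (-0.6745)) = 0.253.
μ = 3.219 − (-0.6745)·0.253 = 3.389.

μ ≈ 3.389, σ ≈ 0.253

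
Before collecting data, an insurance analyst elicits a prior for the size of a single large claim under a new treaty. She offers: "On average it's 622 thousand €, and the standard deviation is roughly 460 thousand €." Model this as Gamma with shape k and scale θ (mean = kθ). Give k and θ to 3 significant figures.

For Gamma(k, scale θ): mean = kθ, variance = kθ², so CV = 1/√k.
CV = SD/mean = 460/622 = 0.7395, hence k = 1/CV² = 1.83.
Then θ = mean/k = 622/1.83 = 340.

k ≈ 1.83, θ ≈ 340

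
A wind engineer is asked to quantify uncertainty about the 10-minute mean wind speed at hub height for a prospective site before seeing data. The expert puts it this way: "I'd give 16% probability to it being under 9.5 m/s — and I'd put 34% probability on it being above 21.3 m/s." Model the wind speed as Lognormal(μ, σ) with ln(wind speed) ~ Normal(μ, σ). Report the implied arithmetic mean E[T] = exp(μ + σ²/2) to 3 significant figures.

If T ~ Lognormal(μ,σ) then ln T ~ Normal(μ,σ), so the p-quantile of ln T is μ + z_p·σ.
ln(9.5) = 2.251 and ln(21.3) = 3.059; z_{0.16} = -0.9945, z_{0.66} = 0.4125.
σ = (3.059 − 2.251)/(0.4125 − (-0.9945)) = 0.574.
μ = 2.251 − (-0.9945)·0.574 = 2.822.
E[T] = exp(μ + σ²/2) = exp(2.822 + 0.1647) = 19.8 m/s.

E[T] ≈ 19.8 m/s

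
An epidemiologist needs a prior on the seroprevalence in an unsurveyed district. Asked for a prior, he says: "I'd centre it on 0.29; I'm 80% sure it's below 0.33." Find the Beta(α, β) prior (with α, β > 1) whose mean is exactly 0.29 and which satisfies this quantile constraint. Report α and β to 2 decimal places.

With mean 0.29 fixed, write α = 0.29s, β = 0.71s where s = α+β.
Need P(θ < 0.33) = 0.8 under Beta(0.29s, 0.71s). Normal approximation: (q−m)/√(m(1−m)/s) ≈ z_{0.8} = 0.842, so s ≈ 0.29·0.71·(0.842)²/(0.33−0.29)² = 91.2.
At s = 91.2: P(θ<0.33) ≈ 0.803. Adjusting to match 0.8 gives s ≈ 88.97.
So α = 0.29·88.97 ≈ 25.80, β = 0.71·88.97 ≈ 63.17.

α ≈ 25.80, β ≈ 63.17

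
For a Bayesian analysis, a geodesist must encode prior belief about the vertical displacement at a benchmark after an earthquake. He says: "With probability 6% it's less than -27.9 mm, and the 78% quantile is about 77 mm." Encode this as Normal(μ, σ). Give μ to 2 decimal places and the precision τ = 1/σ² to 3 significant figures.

μ = 42.19, τ = 0.000492

For Normal(μ,σ), the p-quantile is μ + z_p·σ. Here z_{0.06} = -1.555, z_{0.78} = 0.7722.
So -27.9 = μ − 1.555σ and 77 = μ + 0.7722σ.
Subtracting: σ = (77 − -27.9)/(0.7722 − (-1.555)) = 45.08.
Then μ = -27.9 − (-1.555)·45.08 = 42.19.
Precision τ = 1/σ² = 1/45.08² = 0.000492.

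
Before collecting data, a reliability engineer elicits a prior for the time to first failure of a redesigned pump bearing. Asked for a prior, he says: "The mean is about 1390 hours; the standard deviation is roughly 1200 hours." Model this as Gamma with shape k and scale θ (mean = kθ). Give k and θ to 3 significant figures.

For Gamma(k, scale θ): mean = kθ, variance = kθ², so CV = 1/√k.
CV = SD/mean = 1200/1390 = 0.8633, hence k = 1/CV² = 1.34.
Then θ = mean/k = 1390/1.34 = 1040.

k ≈ 1.34, θ ≈ 1040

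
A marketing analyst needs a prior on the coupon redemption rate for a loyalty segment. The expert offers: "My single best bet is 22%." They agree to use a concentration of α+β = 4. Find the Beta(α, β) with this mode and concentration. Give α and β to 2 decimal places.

For α,β > 1 the Beta mode is (α−1)/(α+β−2). With α+β = 4, the mode is (α−1)/2.
Set (α−1)/2 = 0.22 → α = 1 + 0.22·2 = 1.44.
β = 4 − α = 2.56.

α = 1.44, β = 2.56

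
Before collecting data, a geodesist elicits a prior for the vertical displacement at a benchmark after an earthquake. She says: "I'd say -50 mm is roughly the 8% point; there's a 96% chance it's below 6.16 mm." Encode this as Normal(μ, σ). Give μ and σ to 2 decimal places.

For Normal(μ,σ), the p-quantile is μ + z_p·σ. Here z_{0.08} = -1.405, z_{0.96} = 1.751.
So -50 = μ − 1.405σ and 6.16 = μ + 1.751σ.
Subtracting: σ = (6.16 − -50)/(1.751 − (-1.405)) = 17.80.
Then μ = -50 − (-1.405)·17.80 = -25.00.

μ = -25.00, σ = 17.80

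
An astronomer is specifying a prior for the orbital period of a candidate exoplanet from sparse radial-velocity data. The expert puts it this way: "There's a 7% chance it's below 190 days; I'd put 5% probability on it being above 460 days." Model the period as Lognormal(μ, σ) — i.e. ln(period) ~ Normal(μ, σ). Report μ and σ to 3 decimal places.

μ ≈ 5.665, σ ≈ 0.283

If T ~ Lognormal(μ,σ) then ln T ~ Normal(μ,σ), so the p-quantile of ln T is μ + z_p·σ.
ln(190) = 5.247 and ln(460) = 6.131; z_{0.07} = -1.476, z_{0.95} = 1.645.
σ = (6.131 − 5.247)/(1.645 − (-1.476)) = 0.283.
μ = 5.247 − (-1.476)·0.283 = 5.665.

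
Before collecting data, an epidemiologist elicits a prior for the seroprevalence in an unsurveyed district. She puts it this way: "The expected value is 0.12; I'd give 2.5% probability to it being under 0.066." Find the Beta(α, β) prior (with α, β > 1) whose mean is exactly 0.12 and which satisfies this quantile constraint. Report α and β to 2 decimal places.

α ≈ 12.95, β ≈ 94.95

With mean 0.12 fixed, write α = 0.12s, β = 0.88s where s = α+β.
Need P(θ < 0.066) = 0.025 under Beta(0.12s, 0.88s). Normal approximation: (q−m)/√(m(1−m)/s) ≈ z_{0.025} = -1.96, so s ≈ 0.12·0.88·(-1.96)²/(0.066−0.12)² = 139.1.
At s = 139.1: P(θ<0.066) ≈ 0.012. Adjusting to match 0.025 gives s ≈ 107.90.
So α = 0.12·107.90 ≈ 12.95, β = 0.88·107.90 ≈ 94.95.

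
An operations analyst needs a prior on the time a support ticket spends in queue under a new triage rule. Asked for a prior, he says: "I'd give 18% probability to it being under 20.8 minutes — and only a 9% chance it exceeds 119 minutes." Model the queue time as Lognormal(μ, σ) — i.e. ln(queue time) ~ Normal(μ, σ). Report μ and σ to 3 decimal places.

μ ≈ 3.743, σ ≈ 0.773

If T ~ Lognormal(μ,σ) then ln T ~ Normal(μ,σ), so the p-quantile of ln T is μ + z_p·σ.
ln(20.8) = 3.035 and ln(119) = 4.779; z_{0.18} = -0.9154, z_{0.91} = 1.341.
σ = (4.779 − 3.035)/(1.341 − (-0.9154)) = 0.773.
μ = 3.035 − (-0.9154)·0.773 = 3.743.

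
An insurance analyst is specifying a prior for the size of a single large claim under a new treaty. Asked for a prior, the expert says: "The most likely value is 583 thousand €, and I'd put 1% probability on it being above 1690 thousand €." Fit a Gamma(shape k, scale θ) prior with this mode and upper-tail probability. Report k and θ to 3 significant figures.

k ≈ 5.01, θ ≈ 145

Gamma(k,θ) with k>1 has mode (k−1)θ, so θ = 583/(k−1).
Need P(X < 1690) = 0.99 with θ tied to k this way. Start at k = 2, θ = 583: P(X<1690) ≈ 0.785.
Too low — raise k to concentrate. Iterating converges to k ≈ 5.01.
Then θ = 583/(5.01−1) ≈ 145.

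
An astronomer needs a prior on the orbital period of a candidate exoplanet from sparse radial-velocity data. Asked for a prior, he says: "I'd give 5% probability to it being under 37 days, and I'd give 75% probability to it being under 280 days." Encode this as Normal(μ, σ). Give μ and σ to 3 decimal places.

For Normal(μ,σ), the p-quantile is μ + z_p·σ. Here z_{0.05} = -1.645, z_{0.75} = 0.6745.
So 37 = μ − 1.645σ and 280 = μ + 0.6745σ.
Subtracting: σ = (280 − 37)/(0.6745 − (-1.645)) = 104.771.
Then μ = 37 − (-1.645)·104.771 = 209.333.

μ = 209.333, σ = 104.771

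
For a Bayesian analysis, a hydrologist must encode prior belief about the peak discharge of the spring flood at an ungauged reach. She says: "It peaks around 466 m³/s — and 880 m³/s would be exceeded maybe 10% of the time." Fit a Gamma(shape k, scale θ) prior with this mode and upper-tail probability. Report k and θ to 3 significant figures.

Gamma(k,θ) with k>1 has mode (k−1)θ, so θ = 466/(k−1).
Need P(X < 880) = 0.9 with θ tied to k this way. Start at k = 2, θ = 466: P(X<880) ≈ 0.563.
Too low — raise k to concentrate. Iterating converges to k ≈ 5.73.
Then θ = 466/(5.73−1) ≈ 98.5.

k ≈ 5.73, θ ≈ 98.5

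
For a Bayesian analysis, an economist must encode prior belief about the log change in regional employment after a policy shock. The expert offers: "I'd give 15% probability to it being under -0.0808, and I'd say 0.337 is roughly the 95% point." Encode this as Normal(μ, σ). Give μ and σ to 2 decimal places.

The p-quantile of Normal(μ,σ) is μ + z_p·σ, with z_{0.15} = -1.036 and z_{0.95} = 1.645.
Eliminate σ: μ = (z₂·x₁ − z₁·x₂)/(z₂ − z₁) = (1.645·-0.0808 − (-1.036)·0.337)/2.681 = 0.08.
Then σ = (x₂ − x₁)/(z₂ − z₁) = (0.337 − -0.0808)/2.681 = 0.16.

μ = 0.08, σ = 0.16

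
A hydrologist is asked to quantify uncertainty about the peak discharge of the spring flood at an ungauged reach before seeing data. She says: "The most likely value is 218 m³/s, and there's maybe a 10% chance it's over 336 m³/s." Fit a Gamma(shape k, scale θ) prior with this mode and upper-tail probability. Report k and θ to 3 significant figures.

k ≈ 11, θ ≈ 21.8

Gamma(k,θ) with k>1 has mode (k−1)θ, so θ = 218/(k−1).
Need P(X < 336) = 0.9 with θ tied to k this way. Start at k = 2, θ = 218: P(X<336) ≈ 0.456.
Too low — raise k to concentrate. Iterating converges to k ≈ 11.
Then θ = 218/(11−1) ≈ 21.8.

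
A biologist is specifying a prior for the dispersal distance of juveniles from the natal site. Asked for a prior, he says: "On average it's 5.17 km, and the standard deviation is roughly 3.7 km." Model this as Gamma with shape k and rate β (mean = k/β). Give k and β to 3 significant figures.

For Gamma(k, rate β): mean = k/β, variance = k/β², so CV = 1/√k.
CV = SD/mean = 3.7/5.17 = 0.7157, hence k = 1/CV² = 1.95.
Then β = k/mean = 1.95/5.17 = 0.378.

k ≈ 1.95, β ≈ 0.378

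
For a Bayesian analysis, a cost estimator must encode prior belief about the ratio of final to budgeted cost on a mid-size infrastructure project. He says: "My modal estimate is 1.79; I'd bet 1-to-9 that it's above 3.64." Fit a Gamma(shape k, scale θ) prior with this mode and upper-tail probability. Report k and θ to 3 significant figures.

k ≈ 4.81, θ ≈ 0.47

Gamma(k,θ) with k>1 has mode (k−1)θ, so θ = 1.79/(k−1).
Need P(X < 3.64) = 0.9 with θ tied to k this way. Start at k = 2, θ = 1.79: P(X<3.64) ≈ 0.603.
Too low — raise k to concentrate. Iterating converges to k ≈ 4.81.
Then θ = 1.79/(4.81−1) ≈ 0.47.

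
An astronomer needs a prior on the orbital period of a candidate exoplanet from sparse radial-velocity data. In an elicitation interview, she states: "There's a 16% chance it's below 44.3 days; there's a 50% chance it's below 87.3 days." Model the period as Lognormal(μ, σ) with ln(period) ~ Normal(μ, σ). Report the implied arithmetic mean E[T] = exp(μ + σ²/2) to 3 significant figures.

E[T] ≈ 110 days

If T ~ Lognormal(μ,σ) then ln T ~ Normal(μ,σ), so the p-quantile of ln T is μ + z_p·σ.
ln(44.3) = 3.791 and ln(87.3) = 4.469; z_{0.16} = -0.9945, z_{0.5} = 0.
σ = (4.469 − 3.791)/(0 − (-0.9945)) = 0.682.
μ = 3.791 − (-0.9945)·0.682 = 4.469.
E[T] = exp(μ + σ²/2) = exp(4.469 + 0.2327) = 110 days.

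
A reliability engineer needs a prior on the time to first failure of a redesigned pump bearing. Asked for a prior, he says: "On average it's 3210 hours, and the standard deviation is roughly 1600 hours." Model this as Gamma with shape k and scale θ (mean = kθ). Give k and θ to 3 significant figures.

k ≈ 4.03, θ ≈ 798

For Gamma(k, scale θ): mean = kθ, variance = kθ², so CV = 1/√k.
CV = SD/mean = 1600/3210 = 0.4984, hence k = 1/CV² = 4.03.
Then θ = mean/k = 3210/4.03 = 798.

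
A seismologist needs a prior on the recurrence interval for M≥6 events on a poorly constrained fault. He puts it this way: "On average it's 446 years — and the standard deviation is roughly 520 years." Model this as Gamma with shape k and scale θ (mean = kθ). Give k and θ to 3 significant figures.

k ≈ 0.736, θ ≈ 606

For Gamma(k, scale θ): mean = kθ, variance = kθ², so CV = 1/√k.
CV = SD/mean = 520/446 = 1.166, hence k = 1/CV² = 0.736.
Then θ = mean/k = 446/0.736 = 606.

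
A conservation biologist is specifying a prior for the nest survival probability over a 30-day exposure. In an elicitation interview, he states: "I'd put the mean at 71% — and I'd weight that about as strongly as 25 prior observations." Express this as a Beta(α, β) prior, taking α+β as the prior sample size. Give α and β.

Under the effective-sample-size interpretation, Beta(α, β) has prior mean α/(α+β) and prior sample size α+β.
So α+β = 25 and α/(α+β) = 0.71, giving α = 0.71·25 = 17.75 and β = 25 − 17.75 = 7.25.

α = 17.75, β = 7.25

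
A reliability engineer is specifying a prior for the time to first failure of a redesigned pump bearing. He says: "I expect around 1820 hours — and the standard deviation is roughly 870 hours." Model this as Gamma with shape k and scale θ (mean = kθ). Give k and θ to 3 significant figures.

k ≈ 4.38, θ ≈ 416

For Gamma(k, scale θ): mean = kθ, variance = kθ², so CV = 1/√k.
CV = SD/mean = 870/1820 = 0.478, hence k = 1/CV² = 4.38.
Then θ = mean/k = 1820/4.38 = 416.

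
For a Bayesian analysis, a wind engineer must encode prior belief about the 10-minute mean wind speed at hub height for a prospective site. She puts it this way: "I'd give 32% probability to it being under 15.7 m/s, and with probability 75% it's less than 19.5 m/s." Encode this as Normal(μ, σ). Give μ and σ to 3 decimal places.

For Normal(μ,σ), the p-quantile is μ + z_p·σ. Here z_{0.32} = -0.4677, z_{0.75} = 0.6745.
So 15.7 = μ − 0.4677σ and 19.5 = μ + 0.6745σ.
Subtracting: σ = (19.5 − 15.7)/(0.6745 − (-0.4677)) = 3.327.
Then μ = 15.7 − (-0.4677)·3.327 = 17.256.

μ = 17.256, σ = 3.327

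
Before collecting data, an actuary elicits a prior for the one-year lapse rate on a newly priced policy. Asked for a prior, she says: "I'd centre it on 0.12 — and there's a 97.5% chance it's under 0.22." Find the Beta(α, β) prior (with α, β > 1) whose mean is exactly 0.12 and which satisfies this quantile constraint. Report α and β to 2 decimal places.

With mean 0.12 fixed, write α = 0.12s, β = 0.88s where s = α+β.
Need P(θ < 0.22) = 0.975 under Beta(0.12s, 0.88s). Normal approximation: (q−m)/√(m(1−m)/s) ≈ z_{0.975} = 1.96, so s ≈ 0.12·0.88·(1.96)²/(0.22−0.12)² = 40.6.
At s = 40.6: P(θ<0.22) ≈ 0.960. Adjusting to match 0.975 gives s ≈ 52.09.
So α = 0.12·52.09 ≈ 6.25, β = 0.88·52.09 ≈ 45.84.

α ≈ 6.25, β ≈ 45.84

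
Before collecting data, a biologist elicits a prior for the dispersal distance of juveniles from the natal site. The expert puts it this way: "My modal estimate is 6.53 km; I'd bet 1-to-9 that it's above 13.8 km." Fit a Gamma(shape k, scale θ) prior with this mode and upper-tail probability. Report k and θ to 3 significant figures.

k ≈ 4.43, θ ≈ 1.9

Gamma(k,θ) with k>1 has mode (k−1)θ, so θ = 6.53/(k−1).
Need P(X < 13.8) = 0.9 with θ tied to k this way. Start at k = 2, θ = 6.53: P(X<13.8) ≈ 0.624.
Too low — raise k to concentrate. Iterating converges to k ≈ 4.43.
Then θ = 6.53/(4.43−1) ≈ 1.9.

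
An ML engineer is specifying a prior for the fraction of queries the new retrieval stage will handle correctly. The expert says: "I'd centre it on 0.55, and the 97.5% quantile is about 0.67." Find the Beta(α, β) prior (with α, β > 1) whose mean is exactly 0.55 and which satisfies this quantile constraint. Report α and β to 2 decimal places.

α ≈ 34.62, β ≈ 28.33

With mean 0.55 fixed, write α = 0.55s, β = 0.45s where s = α+β.
Need P(θ < 0.67) = 0.975 under Beta(0.55s, 0.45s). Normal approximation: (q−m)/√(m(1−m)/s) ≈ z_{0.975} = 1.96, so s ≈ 0.55·0.45·(1.96)²/(0.67−0.55)² = 66.0.
At s = 66.0: P(θ<0.67) ≈ 0.978. Adjusting to match 0.975 gives s ≈ 62.95.
So α = 0.55·62.95 ≈ 34.62, β = 0.45·62.95 ≈ 28.33.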